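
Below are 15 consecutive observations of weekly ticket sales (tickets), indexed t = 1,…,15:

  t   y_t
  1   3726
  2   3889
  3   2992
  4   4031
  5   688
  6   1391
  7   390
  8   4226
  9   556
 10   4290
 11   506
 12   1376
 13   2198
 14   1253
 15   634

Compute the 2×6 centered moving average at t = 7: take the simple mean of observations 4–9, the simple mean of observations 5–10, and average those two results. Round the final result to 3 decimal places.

Sum over 4–9: 4031 + 688 + 1391 + 390 + 4226 + 556 = 11282
Sum over 5–10: 688 + 1391 + 390 + 4226 + 556 + 4290 = 11541
CMA at t=7 = (11282 + 11541) / (2·6) = 22823 / 12 = 1901.917

1901.917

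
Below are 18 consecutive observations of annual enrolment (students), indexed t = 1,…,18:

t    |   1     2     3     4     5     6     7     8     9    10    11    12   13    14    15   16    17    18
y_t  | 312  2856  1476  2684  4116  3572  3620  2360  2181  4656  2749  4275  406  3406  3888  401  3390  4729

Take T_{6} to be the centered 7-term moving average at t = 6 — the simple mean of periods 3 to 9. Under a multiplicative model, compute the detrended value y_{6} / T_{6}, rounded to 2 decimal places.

Trend T_6 = (1476 + 2684 + 4116 + 3572 + 3620 + 2360 + 2181) / 7 = 20009/7 = 2858.4286
Ratio to trend: 3572 / 2858.4286 = 1.25

1.25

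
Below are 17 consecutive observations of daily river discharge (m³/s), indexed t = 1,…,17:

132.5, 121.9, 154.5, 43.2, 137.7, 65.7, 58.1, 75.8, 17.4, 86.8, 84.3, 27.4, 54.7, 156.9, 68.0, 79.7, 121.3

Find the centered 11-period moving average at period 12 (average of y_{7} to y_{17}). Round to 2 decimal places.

75.49

Sum of periods 7–17: 58.1 + 75.8 + 17.4 + 86.8 + 84.3 + 27.4 + 54.7 + 156.9 + 68.0 + 79.7 + 121.3 = 830.4
Divide by 11: 830.4 / 11 = 75.49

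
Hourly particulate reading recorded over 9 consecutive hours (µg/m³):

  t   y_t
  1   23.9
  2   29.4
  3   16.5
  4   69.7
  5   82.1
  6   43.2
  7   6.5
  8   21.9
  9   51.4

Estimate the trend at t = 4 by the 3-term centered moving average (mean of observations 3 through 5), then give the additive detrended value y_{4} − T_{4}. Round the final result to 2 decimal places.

Trend T_4 = (16.5 + 69.7 + 82.1) / 3 = 168.3/3 = 56.1000
Detrended value: 69.7 − 56.1000 = 13.60

13.60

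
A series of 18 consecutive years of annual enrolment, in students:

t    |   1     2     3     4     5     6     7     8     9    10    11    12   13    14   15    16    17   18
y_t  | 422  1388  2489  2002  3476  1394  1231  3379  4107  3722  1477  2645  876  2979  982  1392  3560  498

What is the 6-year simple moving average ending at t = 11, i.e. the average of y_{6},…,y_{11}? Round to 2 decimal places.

Sum of periods 6–11: 1394 + 1231 + 3379 + 4107 + 3722 + 1477 = 15310
Divide by 6: 15310 / 6 = 2551.67

2551.67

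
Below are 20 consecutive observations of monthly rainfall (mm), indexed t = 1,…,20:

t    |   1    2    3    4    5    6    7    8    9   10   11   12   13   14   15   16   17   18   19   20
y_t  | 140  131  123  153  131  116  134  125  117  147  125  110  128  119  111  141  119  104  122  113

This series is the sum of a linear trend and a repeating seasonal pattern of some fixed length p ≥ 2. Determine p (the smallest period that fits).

First differences y_{t+1} − y_t: -9, -8, 30, -22, -15, 18, -9, -8, 30, -22, -15, 18, -9, -8, …
The difference pattern repeats every 6 terms and not for any smaller step, so p = 6.

6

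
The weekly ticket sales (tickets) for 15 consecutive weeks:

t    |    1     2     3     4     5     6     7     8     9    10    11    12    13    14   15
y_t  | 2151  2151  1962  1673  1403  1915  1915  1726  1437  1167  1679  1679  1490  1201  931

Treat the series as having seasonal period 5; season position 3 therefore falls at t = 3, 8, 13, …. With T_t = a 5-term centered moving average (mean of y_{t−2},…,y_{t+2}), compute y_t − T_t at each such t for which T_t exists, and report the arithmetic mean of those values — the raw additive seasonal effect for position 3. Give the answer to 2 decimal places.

Season position 3 occurs at t = 3, 8, 13 (where T_t is defined).
t=3: T_3 = 1868.0000; y_3 − T_3 = 1962 − 1868.0000 = 94.0000
t=8: T_8 = 1632.0000; y_8 − T_8 = 1726 − 1632.0000 = 94.0000
t=13: T_13 = 1396.0000; y_13 − T_13 = 1490 − 1396.0000 = 94.0000
Mean deviation: (94.0000 + 94.0000 + 94.0000) / 3 = 94.00

94.00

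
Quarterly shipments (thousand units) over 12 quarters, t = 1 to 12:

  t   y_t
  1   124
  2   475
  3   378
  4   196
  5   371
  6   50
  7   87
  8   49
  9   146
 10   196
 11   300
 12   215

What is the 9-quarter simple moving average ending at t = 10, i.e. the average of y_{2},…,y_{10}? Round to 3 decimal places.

216.444

Sum of periods 2–10: 475 + 378 + 196 + 371 + 50 + 87 + 49 + 146 + 196 = 1948
Divide by 9: 1948 / 9 = 216.444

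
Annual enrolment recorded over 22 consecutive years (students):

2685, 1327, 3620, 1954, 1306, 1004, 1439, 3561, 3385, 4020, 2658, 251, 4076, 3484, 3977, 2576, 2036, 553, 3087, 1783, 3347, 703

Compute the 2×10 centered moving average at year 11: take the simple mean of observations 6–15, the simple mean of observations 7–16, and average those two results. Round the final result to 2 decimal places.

2864.10

Sum over 6–15: 1004 + 1439 + 3561 + 3385 + 4020 + 2658 + 251 + 4076 + 3484 + 3977 = 27855
Sum over 7–16: 1439 + 3561 + 3385 + 4020 + 2658 + 251 + 4076 + 3484 + 3977 + 2576 = 29427
CMA at t=11 = (27855 + 29427) / (2·10) = 57282 / 20 = 2864.10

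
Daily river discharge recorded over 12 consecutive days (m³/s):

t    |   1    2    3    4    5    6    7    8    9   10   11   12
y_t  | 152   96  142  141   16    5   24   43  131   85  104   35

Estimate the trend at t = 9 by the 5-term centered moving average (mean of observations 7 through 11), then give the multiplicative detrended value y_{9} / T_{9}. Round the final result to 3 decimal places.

Trend T_9 = (24 + 43 + 131 + 85 + 104) / 5 = 387/5 = 77.40000
Ratio to trend: 131 / 77.40000 = 1.693

1.693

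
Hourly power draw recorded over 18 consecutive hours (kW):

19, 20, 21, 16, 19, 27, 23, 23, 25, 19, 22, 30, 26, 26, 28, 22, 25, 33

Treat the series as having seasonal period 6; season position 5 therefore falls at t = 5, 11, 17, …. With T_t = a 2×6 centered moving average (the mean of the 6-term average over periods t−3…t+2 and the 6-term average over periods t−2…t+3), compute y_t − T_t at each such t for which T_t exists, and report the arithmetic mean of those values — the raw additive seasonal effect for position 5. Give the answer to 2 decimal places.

-2.33

Season position 5 occurs at t = 5, 11 (where T_t is defined).
t=5: T_5 = 21.2500; y_5 − T_5 = 19 − 21.2500 = -2.2500
t=11: T_11 = 24.4167; y_11 − T_11 = 22 − 24.4167 = -2.4167
Mean deviation: (-2.2500 + -2.4167) / 2 = -2.33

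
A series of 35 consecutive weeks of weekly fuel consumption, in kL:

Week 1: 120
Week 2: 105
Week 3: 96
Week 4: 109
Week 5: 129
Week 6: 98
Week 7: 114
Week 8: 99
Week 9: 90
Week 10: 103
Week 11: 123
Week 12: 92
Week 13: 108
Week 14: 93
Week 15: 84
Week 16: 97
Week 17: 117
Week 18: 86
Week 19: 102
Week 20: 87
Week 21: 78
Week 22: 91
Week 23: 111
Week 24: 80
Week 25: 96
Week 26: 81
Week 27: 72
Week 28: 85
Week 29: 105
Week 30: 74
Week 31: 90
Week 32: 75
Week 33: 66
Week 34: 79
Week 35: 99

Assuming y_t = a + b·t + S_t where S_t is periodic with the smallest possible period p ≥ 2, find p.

First differences y_{t+1} − y_t: -15, -9, 13, 20, -31, 16, -15, -9, 13, 20, -31, 16, -15, -9, …
The difference pattern repeats every 6 terms and not for any smaller step, so p = 6.

6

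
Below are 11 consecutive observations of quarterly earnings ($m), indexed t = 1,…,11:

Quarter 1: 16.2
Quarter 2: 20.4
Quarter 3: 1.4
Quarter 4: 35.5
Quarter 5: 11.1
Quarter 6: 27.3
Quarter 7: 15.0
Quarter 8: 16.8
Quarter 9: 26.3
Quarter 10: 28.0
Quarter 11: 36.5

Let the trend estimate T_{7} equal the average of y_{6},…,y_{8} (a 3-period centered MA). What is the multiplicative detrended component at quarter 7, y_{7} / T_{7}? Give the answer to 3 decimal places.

Trend T_7 = (27.3 + 15.0 + 16.8) / 3 = 59.1/3 = 19.70000
Ratio to trend: 15.0 / 19.70000 = 0.761

0.761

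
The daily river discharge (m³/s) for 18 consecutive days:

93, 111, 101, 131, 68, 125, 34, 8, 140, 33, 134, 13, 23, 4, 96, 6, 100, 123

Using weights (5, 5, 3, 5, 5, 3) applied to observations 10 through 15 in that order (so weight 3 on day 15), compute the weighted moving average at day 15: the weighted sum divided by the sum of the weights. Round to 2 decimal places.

Weighted sum: 5·33 + 5·134 + 3·13 + 5·23 + 5·4 + 3·96 = 165 + 670 + 39 + 115 + 20 + 288 = 1297
Weight total: 5 + 5 + 3 + 5 + 5 + 3 = 26
WMA = 1297 / 26 = 49.88

49.88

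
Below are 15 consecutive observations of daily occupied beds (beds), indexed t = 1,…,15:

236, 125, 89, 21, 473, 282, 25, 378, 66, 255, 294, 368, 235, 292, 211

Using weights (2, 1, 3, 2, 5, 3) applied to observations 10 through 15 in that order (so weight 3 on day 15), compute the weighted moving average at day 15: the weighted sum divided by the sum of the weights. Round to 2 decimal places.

Weighted sum: 2·255 + 1·294 + 3·368 + 2·235 + 5·292 + 3·211 = 510 + 294 + 1104 + 470 + 1460 + 633 = 4471
Weight total: 2 + 1 + 3 + 2 + 5 + 3 = 16
WMA = 4471 / 16 = 279.44

279.44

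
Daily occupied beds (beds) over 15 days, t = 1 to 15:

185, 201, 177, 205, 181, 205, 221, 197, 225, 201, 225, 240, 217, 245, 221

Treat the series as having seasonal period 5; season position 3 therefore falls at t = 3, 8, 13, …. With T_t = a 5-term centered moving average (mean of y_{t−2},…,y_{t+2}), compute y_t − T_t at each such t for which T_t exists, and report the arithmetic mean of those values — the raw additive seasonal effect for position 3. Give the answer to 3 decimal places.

Season position 3 occurs at t = 3, 8, 13 (where T_t is defined).
t=3: T_3 = 189.80000; y_3 − T_3 = 177 − 189.80000 = -12.80000
t=8: T_8 = 209.80000; y_8 − T_8 = 197 − 209.80000 = -12.80000
t=13: T_13 = 229.60000; y_13 − T_13 = 217 − 229.60000 = -12.60000
Mean deviation: (-12.80000 + -12.80000 + -12.60000) / 3 = -12.733

-12.733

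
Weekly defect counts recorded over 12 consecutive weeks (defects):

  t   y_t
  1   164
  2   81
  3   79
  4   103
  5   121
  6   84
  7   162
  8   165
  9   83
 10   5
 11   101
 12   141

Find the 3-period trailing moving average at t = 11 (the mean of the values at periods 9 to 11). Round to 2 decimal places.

63.00

Sum of periods 9–11: 83 + 5 + 101 = 189
Divide by 3: 189 / 3 = 63.00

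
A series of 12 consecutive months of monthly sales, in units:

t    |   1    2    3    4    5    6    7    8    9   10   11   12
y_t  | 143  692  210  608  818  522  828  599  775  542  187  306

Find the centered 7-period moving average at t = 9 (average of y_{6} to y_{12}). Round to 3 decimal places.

Sum of periods 6–12: 522 + 828 + 599 + 775 + 542 + 187 + 306 = 3759
Divide by 7: 3759 / 7 = 537.000

537.000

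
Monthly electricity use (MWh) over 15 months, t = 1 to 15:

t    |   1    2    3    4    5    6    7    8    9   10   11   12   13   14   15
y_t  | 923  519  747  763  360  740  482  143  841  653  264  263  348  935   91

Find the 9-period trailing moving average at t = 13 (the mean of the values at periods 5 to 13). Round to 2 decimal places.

454.89

Sum of periods 5–13: 360 + 740 + 482 + 143 + 841 + 653 + 264 + 263 + 348 = 4094
Divide by 9: 4094 / 9 = 454.89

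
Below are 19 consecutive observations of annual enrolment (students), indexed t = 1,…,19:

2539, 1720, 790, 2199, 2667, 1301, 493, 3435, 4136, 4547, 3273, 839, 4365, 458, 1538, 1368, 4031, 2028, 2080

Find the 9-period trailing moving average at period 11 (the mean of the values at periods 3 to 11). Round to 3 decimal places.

Sum of periods 3–11: 790 + 2199 + 2667 + 1301 + 493 + 3435 + 4136 + 4547 + 3273 = 22841
Divide by 9: 22841 / 9 = 2537.889

2537.889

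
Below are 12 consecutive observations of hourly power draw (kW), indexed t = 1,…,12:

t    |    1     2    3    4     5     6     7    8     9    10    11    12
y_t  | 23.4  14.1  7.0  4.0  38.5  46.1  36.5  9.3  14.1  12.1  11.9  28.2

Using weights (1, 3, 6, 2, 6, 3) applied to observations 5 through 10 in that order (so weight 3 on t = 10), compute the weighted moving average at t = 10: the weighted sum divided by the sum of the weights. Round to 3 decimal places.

Weighted sum: 1·38.5 + 3·46.1 + 6·36.5 + 2·9.3 + 6·14.1 + 3·12.1 = 38.5 + 138.3 + 219.0 + 18.6 + 84.6 + 36.3 = 535.3
Weight total: 1 + 3 + 6 + 2 + 6 + 3 = 21
WMA = 535.3 / 21 = 25.490

25.490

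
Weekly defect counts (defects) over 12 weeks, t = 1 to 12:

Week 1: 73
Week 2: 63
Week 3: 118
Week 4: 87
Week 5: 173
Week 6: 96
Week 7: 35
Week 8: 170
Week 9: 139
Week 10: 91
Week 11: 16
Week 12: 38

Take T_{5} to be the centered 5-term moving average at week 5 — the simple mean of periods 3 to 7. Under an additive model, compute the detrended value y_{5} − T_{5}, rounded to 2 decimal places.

71.20

Trend T_5 = (118 + 87 + 173 + 96 + 35) / 5 = 509/5 = 101.8000
Detrended value: 173 − 101.8000 = 71.20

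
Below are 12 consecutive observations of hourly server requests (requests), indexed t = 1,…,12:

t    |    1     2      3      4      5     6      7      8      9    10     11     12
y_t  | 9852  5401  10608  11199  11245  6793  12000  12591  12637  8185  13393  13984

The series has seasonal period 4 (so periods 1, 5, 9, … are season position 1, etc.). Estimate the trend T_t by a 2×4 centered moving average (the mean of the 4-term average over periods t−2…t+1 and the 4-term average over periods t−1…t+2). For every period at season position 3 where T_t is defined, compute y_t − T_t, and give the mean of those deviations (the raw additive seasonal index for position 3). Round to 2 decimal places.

1168.81

Season position 3 occurs at t = 3, 7 (where T_t is defined).
t=3: T_3 = 9439.1250; y_3 − T_3 = 10608 − 9439.1250 = 1168.8750
t=7: T_7 = 10831.2500; y_7 − T_7 = 12000 − 10831.2500 = 1168.7500
Mean deviation: (1168.8750 + 1168.7500) / 2 = 1168.81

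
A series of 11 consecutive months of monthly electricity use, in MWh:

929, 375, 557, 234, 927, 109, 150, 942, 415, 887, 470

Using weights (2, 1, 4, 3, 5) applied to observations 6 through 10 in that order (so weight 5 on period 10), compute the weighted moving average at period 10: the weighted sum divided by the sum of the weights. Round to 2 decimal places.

654.40

Weighted sum: 2·109 + 1·150 + 4·942 + 3·415 + 5·887 = 218 + 150 + 3768 + 1245 + 4435 = 9816
Weight total: 2 + 1 + 4 + 3 + 5 = 15
WMA = 9816 / 15 = 654.40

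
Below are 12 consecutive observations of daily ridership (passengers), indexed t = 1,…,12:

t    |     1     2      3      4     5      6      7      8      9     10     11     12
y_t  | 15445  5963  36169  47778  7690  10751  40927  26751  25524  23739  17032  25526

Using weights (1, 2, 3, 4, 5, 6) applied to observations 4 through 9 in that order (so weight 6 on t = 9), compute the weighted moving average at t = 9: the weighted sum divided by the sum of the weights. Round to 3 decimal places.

Weighted sum: 1·47778 + 2·7690 + 3·10751 + 4·40927 + 5·26751 + 6·25524 = 47778 + 15380 + 32253 + 163708 + 133755 + 153144 = 546018
Weight total: 1 + 2 + 3 + 4 + 5 + 6 = 21
WMA = 546018 / 21 = 26000.857

26000.857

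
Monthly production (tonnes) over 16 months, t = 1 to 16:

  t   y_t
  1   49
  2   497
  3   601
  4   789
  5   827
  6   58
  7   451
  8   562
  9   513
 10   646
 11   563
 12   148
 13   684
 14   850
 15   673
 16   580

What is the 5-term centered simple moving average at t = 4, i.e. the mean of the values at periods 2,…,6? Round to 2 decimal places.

554.40

Sum of periods 2–6: 497 + 601 + 789 + 827 + 58 = 2772
Divide by 5: 2772 / 5 = 554.40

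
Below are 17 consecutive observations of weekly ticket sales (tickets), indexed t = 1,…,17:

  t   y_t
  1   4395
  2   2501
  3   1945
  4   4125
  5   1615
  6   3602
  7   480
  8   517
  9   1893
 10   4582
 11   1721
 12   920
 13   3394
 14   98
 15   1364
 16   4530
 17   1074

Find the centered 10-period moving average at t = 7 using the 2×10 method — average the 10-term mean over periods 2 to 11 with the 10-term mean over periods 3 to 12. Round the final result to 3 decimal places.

2219.050

Sum over 2–11: 2501 + 1945 + 4125 + 1615 + 3602 + 480 + 517 + 1893 + 4582 + 1721 = 22981
Sum over 3–12: 1945 + 4125 + 1615 + 3602 + 480 + 517 + 1893 + 4582 + 1721 + 920 = 21400
CMA at t=7 = (22981 + 21400) / (2·10) = 44381 / 20 = 2219.050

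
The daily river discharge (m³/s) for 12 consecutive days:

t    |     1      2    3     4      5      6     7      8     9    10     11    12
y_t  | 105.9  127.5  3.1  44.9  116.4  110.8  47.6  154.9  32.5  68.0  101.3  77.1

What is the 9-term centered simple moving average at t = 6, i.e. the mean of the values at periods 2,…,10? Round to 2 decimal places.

Sum of periods 2–10: 127.5 + 3.1 + 44.9 + 116.4 + 110.8 + 47.6 + 154.9 + 32.5 + 68.0 = 705.7
Divide by 9: 705.7 / 9 = 78.41

78.41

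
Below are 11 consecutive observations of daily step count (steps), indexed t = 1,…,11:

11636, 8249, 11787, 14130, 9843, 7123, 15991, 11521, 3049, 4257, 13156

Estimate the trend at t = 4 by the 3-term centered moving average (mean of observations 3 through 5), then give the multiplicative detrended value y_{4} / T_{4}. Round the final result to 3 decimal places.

Trend T_4 = (11787 + 14130 + 9843) / 3 = 35760/3 = 11920.00000
Ratio to trend: 14130 / 11920.00000 = 1.185

1.185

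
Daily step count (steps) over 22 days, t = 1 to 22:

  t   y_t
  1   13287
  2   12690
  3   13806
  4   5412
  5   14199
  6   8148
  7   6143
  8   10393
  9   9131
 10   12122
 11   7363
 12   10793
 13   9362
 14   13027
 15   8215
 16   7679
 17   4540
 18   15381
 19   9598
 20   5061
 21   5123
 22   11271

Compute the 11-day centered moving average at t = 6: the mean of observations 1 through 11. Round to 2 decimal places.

Sum of periods 1–11: 13287 + 12690 + 13806 + 5412 + 14199 + 8148 + 6143 + 10393 + 9131 + 12122 + 7363 = 112694
Divide by 11: 112694 / 11 = 10244.91

10244.91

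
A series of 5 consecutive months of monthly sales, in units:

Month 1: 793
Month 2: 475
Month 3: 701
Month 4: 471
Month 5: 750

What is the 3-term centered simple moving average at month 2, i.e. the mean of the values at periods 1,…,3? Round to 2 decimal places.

656.33

Sum of periods 1–3: 793 + 475 + 701 = 1969
Divide by 3: 1969 / 3 = 656.33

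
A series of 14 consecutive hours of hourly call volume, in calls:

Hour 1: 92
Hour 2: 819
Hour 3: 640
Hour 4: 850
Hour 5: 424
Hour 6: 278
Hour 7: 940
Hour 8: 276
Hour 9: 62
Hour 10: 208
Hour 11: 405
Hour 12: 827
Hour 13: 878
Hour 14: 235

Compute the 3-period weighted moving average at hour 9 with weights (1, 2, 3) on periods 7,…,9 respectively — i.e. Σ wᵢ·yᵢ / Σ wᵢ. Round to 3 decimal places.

Weighted sum: 1·940 + 2·276 + 3·62 = 940 + 552 + 186 = 1678
Weight total: 1 + 2 + 3 = 6
WMA = 1678 / 6 = 279.667

279.667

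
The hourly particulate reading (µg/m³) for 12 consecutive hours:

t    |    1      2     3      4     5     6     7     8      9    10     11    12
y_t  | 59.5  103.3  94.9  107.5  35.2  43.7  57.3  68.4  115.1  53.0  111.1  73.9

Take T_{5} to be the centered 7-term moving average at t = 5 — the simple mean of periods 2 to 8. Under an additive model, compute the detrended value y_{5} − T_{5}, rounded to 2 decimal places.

-37.70

Trend T_5 = (103.3 + 94.9 + 107.5 + 35.2 + 43.7 + 57.3 + 68.4) / 7 = 510.3/7 = 72.9000
Detrended value: 35.2 − 72.9000 = -37.70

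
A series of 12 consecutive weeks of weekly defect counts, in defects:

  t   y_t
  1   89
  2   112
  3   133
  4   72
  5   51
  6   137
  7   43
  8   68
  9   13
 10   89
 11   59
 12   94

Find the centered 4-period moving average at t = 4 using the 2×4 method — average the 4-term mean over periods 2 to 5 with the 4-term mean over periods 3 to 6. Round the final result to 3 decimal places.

95.125

Sum over 2–5: 112 + 133 + 72 + 51 = 368
Sum over 3–6: 133 + 72 + 51 + 137 = 393
CMA at t=4 = (368 + 393) / (2·4) = 761 / 8 = 95.125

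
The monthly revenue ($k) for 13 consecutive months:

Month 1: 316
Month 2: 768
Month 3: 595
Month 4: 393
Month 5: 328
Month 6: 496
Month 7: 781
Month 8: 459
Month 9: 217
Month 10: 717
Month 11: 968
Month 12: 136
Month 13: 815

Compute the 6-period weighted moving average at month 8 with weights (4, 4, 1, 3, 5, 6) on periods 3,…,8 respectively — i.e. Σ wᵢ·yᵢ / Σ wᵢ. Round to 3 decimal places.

Weighted sum: 4·595 + 4·393 + 1·328 + 3·496 + 5·781 + 6·459 = 2380 + 1572 + 328 + 1488 + 3905 + 2754 = 12427
Weight total: 4 + 4 + 1 + 3 + 5 + 6 = 23
WMA = 12427 / 23 = 540.304

540.304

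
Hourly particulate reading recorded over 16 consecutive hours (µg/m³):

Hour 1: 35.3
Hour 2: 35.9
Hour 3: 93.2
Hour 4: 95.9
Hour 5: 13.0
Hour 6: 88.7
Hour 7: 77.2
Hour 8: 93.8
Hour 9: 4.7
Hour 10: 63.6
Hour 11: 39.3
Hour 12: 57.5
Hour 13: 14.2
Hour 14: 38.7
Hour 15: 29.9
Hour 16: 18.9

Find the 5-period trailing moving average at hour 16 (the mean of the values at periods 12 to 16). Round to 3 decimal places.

Sum of periods 12–16: 57.5 + 14.2 + 38.7 + 29.9 + 18.9 = 159.2
Divide by 5: 159.2 / 5 = 31.840

31.840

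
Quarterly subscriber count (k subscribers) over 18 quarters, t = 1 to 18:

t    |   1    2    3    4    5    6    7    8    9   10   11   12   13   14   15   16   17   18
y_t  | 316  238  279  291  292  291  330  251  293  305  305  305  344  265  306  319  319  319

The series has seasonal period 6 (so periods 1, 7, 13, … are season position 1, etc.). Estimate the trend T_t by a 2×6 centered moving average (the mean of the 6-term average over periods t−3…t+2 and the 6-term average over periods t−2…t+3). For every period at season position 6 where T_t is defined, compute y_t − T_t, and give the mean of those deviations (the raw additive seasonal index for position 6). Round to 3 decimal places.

Season position 6 occurs at t = 6, 12 (where T_t is defined).
t=6: T_6 = 290.16667; y_6 − T_6 = 291 − 290.16667 = 0.83333
t=12: T_12 = 303.91667; y_12 − T_12 = 305 − 303.91667 = 1.08333
Mean deviation: (0.83333 + 1.08333) / 2 = 0.958

0.958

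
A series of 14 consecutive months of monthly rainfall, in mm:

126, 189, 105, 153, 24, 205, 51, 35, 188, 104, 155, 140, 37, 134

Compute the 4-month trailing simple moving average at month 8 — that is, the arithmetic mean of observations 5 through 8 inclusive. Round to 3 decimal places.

Sum of periods 5–8: 24 + 205 + 51 + 35 = 315
Divide by 4: 315 / 4 = 78.750

78.750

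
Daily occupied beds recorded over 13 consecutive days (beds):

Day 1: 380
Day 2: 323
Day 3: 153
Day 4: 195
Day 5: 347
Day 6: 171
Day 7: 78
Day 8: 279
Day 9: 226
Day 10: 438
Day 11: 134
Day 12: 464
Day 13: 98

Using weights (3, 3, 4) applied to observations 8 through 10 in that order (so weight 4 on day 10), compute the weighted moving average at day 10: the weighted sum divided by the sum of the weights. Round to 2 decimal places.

326.70

Weighted sum: 3·279 + 3·226 + 4·438 = 837 + 678 + 1752 = 3267
Weight total: 3 + 3 + 4 = 10
WMA = 3267 / 10 = 326.70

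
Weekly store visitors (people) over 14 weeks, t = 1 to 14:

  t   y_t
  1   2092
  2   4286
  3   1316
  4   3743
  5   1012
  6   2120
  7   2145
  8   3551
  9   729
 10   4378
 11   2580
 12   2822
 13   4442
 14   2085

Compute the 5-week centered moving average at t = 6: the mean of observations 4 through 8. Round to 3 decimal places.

Sum of periods 4–8: 3743 + 1012 + 2120 + 2145 + 3551 = 12571
Divide by 5: 12571 / 5 = 2514.200

2514.200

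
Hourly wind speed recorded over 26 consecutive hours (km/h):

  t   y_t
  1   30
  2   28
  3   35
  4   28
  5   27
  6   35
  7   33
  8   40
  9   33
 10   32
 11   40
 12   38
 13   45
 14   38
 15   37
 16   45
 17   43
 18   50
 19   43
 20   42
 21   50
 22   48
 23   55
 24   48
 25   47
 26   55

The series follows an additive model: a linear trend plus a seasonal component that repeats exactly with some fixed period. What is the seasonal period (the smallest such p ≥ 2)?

5

First differences y_{t+1} − y_t: -2, 7, -7, -1, 8, -2, 7, -7, -1, 8, -2, 7, …
The difference pattern repeats every 5 terms and not for any smaller step, so p = 5.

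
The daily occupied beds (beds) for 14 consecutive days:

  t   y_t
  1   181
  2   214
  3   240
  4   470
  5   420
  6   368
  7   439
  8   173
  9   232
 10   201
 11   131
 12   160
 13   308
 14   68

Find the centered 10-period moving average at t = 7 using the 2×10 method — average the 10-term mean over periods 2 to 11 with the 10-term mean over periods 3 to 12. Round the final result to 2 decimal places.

Sum over 2–11: 214 + 240 + 470 + 420 + 368 + 439 + 173 + 232 + 201 + 131 = 2888
Sum over 3–12: 240 + 470 + 420 + 368 + 439 + 173 + 232 + 201 + 131 + 160 = 2834
CMA at t=7 = (2888 + 2834) / (2·10) = 5722 / 20 = 286.10

286.10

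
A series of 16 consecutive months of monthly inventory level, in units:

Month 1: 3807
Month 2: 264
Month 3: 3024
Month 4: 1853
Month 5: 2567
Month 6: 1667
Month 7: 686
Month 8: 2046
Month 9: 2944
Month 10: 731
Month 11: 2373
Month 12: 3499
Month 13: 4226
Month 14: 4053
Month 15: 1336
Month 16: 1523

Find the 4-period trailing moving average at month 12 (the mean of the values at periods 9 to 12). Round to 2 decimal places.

Sum of periods 9–12: 2944 + 731 + 2373 + 3499 = 9547
Divide by 4: 9547 / 4 = 2386.75

2386.75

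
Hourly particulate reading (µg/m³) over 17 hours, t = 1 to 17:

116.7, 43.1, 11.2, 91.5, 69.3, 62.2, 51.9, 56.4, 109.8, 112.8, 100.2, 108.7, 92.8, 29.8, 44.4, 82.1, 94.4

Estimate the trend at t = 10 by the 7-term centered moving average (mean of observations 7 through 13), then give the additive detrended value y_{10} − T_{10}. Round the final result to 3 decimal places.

22.429

Trend T_10 = (51.9 + 56.4 + 109.8 + 112.8 + 100.2 + 108.7 + 92.8) / 7 = 632.6/7 = 90.37143
Detrended value: 112.8 − 90.37143 = 22.429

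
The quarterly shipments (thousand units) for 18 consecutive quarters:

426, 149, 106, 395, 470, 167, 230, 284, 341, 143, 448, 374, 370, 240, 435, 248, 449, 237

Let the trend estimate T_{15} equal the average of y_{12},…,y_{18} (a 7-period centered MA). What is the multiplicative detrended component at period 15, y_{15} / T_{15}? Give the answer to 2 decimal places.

Trend T_15 = (374 + 370 + 240 + 435 + 248 + 449 + 237) / 7 = 2353/7 = 336.1429
Ratio to trend: 435 / 336.1429 = 1.29

1.29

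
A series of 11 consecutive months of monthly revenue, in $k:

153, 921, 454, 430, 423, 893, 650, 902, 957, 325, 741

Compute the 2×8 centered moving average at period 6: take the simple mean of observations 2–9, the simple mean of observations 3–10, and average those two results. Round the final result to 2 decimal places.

Sum over 2–9: 921 + 454 + 430 + 423 + 893 + 650 + 902 + 957 = 5630
Sum over 3–10: 454 + 430 + 423 + 893 + 650 + 902 + 957 + 325 = 5034
CMA at t=6 = (5630 + 5034) / (2·8) = 10664 / 16 = 666.50

666.50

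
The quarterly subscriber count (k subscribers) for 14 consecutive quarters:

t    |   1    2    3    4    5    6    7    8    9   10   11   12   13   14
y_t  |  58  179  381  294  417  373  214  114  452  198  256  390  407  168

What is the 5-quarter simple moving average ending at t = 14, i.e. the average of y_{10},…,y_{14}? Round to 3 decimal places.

Sum of periods 10–14: 198 + 256 + 390 + 407 + 168 = 1419
Divide by 5: 1419 / 5 = 283.800

283.800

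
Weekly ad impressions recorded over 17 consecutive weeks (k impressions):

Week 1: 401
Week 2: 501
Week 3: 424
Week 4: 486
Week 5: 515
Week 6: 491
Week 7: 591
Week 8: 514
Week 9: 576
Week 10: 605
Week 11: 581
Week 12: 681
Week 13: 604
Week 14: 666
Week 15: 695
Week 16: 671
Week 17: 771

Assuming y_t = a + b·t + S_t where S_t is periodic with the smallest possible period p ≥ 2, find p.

5

First differences y_{t+1} − y_t: 100, -77, 62, 29, -24, 100, -77, 62, 29, -24, 100, -77, …
The difference pattern repeats every 5 terms and not for any smaller step, so p = 5.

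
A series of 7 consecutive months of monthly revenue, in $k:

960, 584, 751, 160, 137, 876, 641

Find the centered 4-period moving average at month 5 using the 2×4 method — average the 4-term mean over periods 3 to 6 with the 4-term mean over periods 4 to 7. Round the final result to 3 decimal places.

Sum over 3–6: 751 + 160 + 137 + 876 = 1924
Sum over 4–7: 160 + 137 + 876 + 641 = 1814
CMA at t=5 = (1924 + 1814) / (2·4) = 3738 / 8 = 467.250

467.250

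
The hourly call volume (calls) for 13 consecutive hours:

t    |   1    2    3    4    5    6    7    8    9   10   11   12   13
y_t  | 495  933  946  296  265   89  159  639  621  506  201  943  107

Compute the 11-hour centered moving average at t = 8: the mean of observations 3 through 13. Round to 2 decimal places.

433.82

Sum of periods 3–13: 946 + 296 + 265 + 89 + 159 + 639 + 621 + 506 + 201 + 943 + 107 = 4772
Divide by 11: 4772 / 11 = 433.82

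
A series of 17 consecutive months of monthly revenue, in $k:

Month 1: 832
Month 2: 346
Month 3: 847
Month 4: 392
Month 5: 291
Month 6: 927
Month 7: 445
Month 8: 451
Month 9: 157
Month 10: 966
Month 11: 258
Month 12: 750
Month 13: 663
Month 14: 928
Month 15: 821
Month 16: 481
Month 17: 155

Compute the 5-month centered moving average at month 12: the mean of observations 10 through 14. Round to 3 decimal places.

713.000

Sum of periods 10–14: 966 + 258 + 750 + 663 + 928 = 3565
Divide by 5: 3565 / 5 = 713.000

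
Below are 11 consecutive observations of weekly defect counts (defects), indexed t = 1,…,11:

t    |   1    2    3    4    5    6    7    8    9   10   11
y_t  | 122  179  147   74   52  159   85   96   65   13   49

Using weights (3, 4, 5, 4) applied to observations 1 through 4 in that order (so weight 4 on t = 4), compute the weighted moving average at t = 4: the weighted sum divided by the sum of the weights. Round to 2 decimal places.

132.06

Weighted sum: 3·122 + 4·179 + 5·147 + 4·74 = 366 + 716 + 735 + 296 = 2113
Weight total: 3 + 4 + 5 + 4 = 16
WMA = 2113 / 16 = 132.06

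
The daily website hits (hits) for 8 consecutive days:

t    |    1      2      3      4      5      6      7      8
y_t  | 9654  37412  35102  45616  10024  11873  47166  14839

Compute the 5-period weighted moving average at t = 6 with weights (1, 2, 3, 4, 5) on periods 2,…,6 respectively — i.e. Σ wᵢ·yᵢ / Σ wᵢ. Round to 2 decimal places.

22928.33

Weighted sum: 1·37412 + 2·35102 + 3·45616 + 4·10024 + 5·11873 = 37412 + 70204 + 136848 + 40096 + 59365 = 343925
Weight total: 1 + 2 + 3 + 4 + 5 = 15
WMA = 343925 / 15 = 22928.33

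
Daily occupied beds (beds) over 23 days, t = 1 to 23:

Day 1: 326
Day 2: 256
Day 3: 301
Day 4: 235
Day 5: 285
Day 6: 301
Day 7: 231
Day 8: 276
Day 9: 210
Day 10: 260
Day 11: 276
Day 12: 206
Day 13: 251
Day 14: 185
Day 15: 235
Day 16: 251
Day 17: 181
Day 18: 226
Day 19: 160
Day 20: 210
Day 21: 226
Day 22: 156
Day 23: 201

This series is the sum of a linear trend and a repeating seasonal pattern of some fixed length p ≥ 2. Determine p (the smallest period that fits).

5

First differences y_{t+1} − y_t: -70, 45, -66, 50, 16, -70, 45, -66, 50, 16, -70, 45, …
The difference pattern repeats every 5 terms and not for any smaller step, so p = 5.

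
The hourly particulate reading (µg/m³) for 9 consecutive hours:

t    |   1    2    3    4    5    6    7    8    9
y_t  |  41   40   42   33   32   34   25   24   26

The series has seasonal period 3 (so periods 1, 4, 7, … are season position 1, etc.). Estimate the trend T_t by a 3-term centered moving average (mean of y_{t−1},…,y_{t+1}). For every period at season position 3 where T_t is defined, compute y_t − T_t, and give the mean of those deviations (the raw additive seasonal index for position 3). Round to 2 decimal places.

3.67

Season position 3 occurs at t = 3, 6 (where T_t is defined).
t=3: T_3 = 38.3333; y_3 − T_3 = 42 − 38.3333 = 3.6667
t=6: T_6 = 30.3333; y_6 − T_6 = 34 − 30.3333 = 3.6667
Mean deviation: (3.6667 + 3.6667) / 2 = 3.67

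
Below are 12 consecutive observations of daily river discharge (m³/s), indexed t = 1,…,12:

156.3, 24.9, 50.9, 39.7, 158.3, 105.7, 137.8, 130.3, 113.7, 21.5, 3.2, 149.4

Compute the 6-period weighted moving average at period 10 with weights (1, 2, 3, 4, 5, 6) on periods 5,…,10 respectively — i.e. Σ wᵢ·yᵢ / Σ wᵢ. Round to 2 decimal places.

Weighted sum: 1·158.3 + 2·105.7 + 3·137.8 + 4·130.3 + 5·113.7 + 6·21.5 = 158.3 + 211.4 + 413.4 + 521.2 + 568.5 + 129.0 = 2001.8
Weight total: 1 + 2 + 3 + 4 + 5 + 6 = 21
WMA = 2001.8 / 21 = 95.32

95.32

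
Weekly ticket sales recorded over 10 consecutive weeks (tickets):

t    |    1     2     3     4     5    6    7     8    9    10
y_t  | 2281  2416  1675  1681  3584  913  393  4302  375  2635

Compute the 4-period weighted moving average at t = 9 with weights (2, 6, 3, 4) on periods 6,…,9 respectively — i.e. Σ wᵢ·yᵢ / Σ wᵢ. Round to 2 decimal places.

1239.33

Weighted sum: 2·913 + 6·393 + 3·4302 + 4·375 = 1826 + 2358 + 12906 + 1500 = 18590
Weight total: 2 + 6 + 3 + 4 = 15
WMA = 18590 / 15 = 1239.33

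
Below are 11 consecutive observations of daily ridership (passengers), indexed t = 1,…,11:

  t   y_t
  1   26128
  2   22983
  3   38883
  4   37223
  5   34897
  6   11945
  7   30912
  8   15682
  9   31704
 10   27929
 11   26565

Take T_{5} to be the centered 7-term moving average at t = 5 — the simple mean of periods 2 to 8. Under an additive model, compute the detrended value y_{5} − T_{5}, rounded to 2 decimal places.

Trend T_5 = (22983 + 38883 + 37223 + 34897 + 11945 + 30912 + 15682) / 7 = 192525/7 = 27503.5714
Detrended value: 34897 − 27503.5714 = 7393.43

7393.43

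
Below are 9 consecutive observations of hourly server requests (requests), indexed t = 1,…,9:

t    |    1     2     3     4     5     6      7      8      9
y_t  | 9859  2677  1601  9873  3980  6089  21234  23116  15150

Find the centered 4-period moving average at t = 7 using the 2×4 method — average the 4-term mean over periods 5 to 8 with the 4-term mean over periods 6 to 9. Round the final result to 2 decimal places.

15001.00

Sum over 5–8: 3980 + 6089 + 21234 + 23116 = 54419
Sum over 6–9: 6089 + 21234 + 23116 + 15150 = 65589
CMA at t=7 = (54419 + 65589) / (2·4) = 120008 / 8 = 15001.00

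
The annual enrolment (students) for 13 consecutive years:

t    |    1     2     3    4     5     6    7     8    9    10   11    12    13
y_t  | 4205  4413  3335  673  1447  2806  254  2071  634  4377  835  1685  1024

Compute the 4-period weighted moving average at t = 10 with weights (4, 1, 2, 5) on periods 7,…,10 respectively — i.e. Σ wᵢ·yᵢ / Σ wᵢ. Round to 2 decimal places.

2186.67

Weighted sum: 4·254 + 1·2071 + 2·634 + 5·4377 = 1016 + 2071 + 1268 + 21885 = 26240
Weight total: 4 + 1 + 2 + 5 = 12
WMA = 26240 / 12 = 2186.67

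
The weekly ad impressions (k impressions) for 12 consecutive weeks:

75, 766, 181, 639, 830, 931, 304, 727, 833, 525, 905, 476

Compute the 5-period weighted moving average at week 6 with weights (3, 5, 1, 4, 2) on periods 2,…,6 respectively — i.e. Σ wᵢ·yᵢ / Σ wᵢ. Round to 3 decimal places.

Weighted sum: 3·766 + 5·181 + 1·639 + 4·830 + 2·931 = 2298 + 905 + 639 + 3320 + 1862 = 9024
Weight total: 3 + 5 + 1 + 4 + 2 = 15
WMA = 9024 / 15 = 601.600

601.600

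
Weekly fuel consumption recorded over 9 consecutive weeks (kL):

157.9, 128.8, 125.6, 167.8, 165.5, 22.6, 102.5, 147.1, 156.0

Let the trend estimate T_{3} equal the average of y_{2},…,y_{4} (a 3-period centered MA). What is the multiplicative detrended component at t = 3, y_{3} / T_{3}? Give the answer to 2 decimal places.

0.89

Trend T_3 = (128.8 + 125.6 + 167.8) / 3 = 422.2/3 = 140.7333
Ratio to trend: 125.6 / 140.7333 = 0.89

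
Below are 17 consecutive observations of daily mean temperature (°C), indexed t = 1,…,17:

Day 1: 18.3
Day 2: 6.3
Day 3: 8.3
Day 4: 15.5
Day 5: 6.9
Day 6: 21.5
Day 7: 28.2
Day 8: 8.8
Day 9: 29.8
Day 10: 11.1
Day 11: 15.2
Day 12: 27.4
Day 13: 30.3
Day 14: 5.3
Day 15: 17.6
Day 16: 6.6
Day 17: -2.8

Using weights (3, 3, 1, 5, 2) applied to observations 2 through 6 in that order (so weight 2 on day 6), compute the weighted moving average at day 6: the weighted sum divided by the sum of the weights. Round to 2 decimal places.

Weighted sum: 3·6.3 + 3·8.3 + 1·15.5 + 5·6.9 + 2·21.5 = 18.9 + 24.9 + 15.5 + 34.5 + 43.0 = 136.8
Weight total: 3 + 3 + 1 + 5 + 2 = 14
WMA = 136.8 / 14 = 9.77

9.77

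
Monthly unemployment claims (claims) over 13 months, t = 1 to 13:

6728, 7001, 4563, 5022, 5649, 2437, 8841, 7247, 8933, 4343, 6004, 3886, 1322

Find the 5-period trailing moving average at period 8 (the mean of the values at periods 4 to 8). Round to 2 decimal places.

5839.20

Sum of periods 4–8: 5022 + 5649 + 2437 + 8841 + 7247 = 29196
Divide by 5: 29196 / 5 = 5839.20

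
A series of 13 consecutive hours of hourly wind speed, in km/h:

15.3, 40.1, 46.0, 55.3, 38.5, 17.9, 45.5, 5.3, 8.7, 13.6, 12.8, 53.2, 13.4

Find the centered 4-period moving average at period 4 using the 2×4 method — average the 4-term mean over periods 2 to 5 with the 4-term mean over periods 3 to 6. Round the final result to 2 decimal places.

Sum over 2–5: 40.1 + 46.0 + 55.3 + 38.5 = 179.9
Sum over 3–6: 46.0 + 55.3 + 38.5 + 17.9 = 157.7
CMA at t=4 = (179.9 + 157.7) / (2·4) = 337.6 / 8 = 42.20

42.20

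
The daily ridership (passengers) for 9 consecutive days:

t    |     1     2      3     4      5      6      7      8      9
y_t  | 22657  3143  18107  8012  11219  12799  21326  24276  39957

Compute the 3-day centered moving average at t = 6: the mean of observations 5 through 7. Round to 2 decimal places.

15114.67

Sum of periods 5–7: 11219 + 12799 + 21326 = 45344
Divide by 3: 45344 / 3 = 15114.67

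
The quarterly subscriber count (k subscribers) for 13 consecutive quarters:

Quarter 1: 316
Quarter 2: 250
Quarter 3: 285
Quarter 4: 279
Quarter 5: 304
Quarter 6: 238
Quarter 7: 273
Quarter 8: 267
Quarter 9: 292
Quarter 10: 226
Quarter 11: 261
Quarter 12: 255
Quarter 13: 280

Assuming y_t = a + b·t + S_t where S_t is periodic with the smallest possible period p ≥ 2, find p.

4

First differences y_{t+1} − y_t: -66, 35, -6, 25, -66, 35, -6, 25, -66, 35, …
The difference pattern repeats every 4 terms and not for any smaller step, so p = 4.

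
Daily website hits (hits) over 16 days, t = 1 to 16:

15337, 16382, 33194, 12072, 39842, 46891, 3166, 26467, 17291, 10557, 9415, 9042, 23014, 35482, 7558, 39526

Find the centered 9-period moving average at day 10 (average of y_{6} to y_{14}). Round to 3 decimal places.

20147.222

Sum of periods 6–14: 46891 + 3166 + 26467 + 17291 + 10557 + 9415 + 9042 + 23014 + 35482 = 181325
Divide by 9: 181325 / 9 = 20147.222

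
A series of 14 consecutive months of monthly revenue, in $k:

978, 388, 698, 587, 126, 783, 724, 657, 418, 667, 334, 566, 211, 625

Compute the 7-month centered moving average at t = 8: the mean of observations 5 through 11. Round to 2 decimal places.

529.86

Sum of periods 5–11: 126 + 783 + 724 + 657 + 418 + 667 + 334 = 3709
Divide by 7: 3709 / 7 = 529.86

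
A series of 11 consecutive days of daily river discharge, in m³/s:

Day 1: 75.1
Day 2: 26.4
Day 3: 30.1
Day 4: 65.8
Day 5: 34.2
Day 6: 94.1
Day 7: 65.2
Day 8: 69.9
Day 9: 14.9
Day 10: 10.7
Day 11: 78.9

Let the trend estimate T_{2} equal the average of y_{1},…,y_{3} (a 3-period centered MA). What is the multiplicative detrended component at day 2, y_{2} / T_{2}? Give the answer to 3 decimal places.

0.602

Trend T_2 = (75.1 + 26.4 + 30.1) / 3 = 131.6/3 = 43.86667
Ratio to trend: 26.4 / 43.86667 = 0.602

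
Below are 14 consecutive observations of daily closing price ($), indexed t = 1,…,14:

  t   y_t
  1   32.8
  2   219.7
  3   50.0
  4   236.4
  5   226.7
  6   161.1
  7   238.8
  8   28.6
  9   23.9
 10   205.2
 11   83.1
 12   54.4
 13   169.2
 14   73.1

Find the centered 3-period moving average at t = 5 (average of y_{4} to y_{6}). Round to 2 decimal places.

Sum of periods 4–6: 236.4 + 226.7 + 161.1 = 624.2
Divide by 3: 624.2 / 3 = 208.07

208.07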